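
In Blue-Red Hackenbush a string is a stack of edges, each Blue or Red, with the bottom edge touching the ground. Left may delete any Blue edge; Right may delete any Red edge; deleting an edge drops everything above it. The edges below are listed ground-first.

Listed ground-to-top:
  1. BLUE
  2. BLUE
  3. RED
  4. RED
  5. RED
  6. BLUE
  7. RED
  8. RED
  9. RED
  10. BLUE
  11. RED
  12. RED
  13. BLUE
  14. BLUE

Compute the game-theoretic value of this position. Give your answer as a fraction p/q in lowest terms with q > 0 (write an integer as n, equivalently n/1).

v(B) = { 0 |  } — 1
v(BB) = { 0,1 |  } — 2
v(BBR) = { 0,1 | 2 } — 3/2
v(BBRR) = { 0,1 | 3/2,2 } — 5/4
v(BBRRR) = { 0,1 | 5/4,3/2,2 } — 9/8
v(BBRRRB) = { 0,1,9/8 | 5/4,3/2,2 } — 19/16
v(BBRRRBR) = { 0,1,9/8 | 19/16,5/4,3/2,2 } — 37/32
v(BBRRRBRR) = { 0,1,9/8 | 37/32,19/16,5/4,3/2,2 } — 73/64
v(BBRRRBRRR) = { 0,1,9/8 | 73/64,37/32,19/16,5/4,3/2,2 } — 145/128
v(BBRRRBRRRB) = { 0,1,9/8,145/128 | 73/64,37/32,19/16,5/4,3/2,2 } — 291/256
v(BBRRRBRRRBR) = { 0,1,9/8,145/128 | 291/256,73/64,37/32,19/16,5/4,3/2,2 } — 581/512
v(BBRRRBRRRBRR) = { 0,1,9/8,145/128 | 581/512,291/256,73/64,37/32,19/16,5/4,3/2,2 } — 1161/1024
v(BBRRRBRRRBRRB) = { 0,1,9/8,145/128,1161/1024 | 581/512,291/256,73/64,37/32,19/16,5/4,3/2,2 } — 2323/2048
v(BBRRRBRRRBRRBB) = { 0,1,9/8,145/128,1161/1024,2323/2048 | 581/512,291/256,73/64,37/32,19/16,5/4,3/2,2 } — 4647/4096

4647/4096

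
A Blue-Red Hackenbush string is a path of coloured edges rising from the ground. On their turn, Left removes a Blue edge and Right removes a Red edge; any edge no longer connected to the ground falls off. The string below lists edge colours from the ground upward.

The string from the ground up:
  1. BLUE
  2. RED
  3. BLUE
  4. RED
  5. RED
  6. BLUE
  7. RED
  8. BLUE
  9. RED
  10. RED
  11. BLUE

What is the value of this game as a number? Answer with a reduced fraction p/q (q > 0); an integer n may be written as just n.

Prefix values for BLUE RED BLUE RED RED BLUE RED BLUE RED RED BLUE via {L|R} + simplicity:
edge 1 of 11 (BLUE): { 0 |  } → 1
edge 2 of 11 (RED): { 0 | 1 } → 1/2
edge 3 of 11 (BLUE): { 0; 1/2 | 1 } → 3/4
edge 4 of 11 (RED): { 0; 1/2 | 3/4; 1 } → 5/8
edge 5 of 11 (RED): { 0; 1/2 | 5/8; 3/4; 1 } → 9/16
edge 6 of 11 (BLUE): { 0; 1/2; 9/16 | 5/8; 3/4; 1 } → 19/32
edge 7 of 11 (RED): { 0; 1/2; 9/16 | 19/32; 5/8; 3/4; 1 } → 37/64
edge 8 of 11 (BLUE): { 0; 1/2; 9/16; 37/64 | 19/32; 5/8; 3/4; 1 } → 75/128
edge 9 of 11 (RED): { 0; 1/2; 9/16; 37/64 | 75/128; 19/32; 5/8; 3/4; 1 } → 149/256
edge 10 of 11 (RED): { 0; 1/2; 9/16; 37/64 | 149/256; 75/128; 19/32; 5/8; 3/4; 1 } → 297/512
edge 11 of 11 (BLUE): { 0; 1/2; 9/16; 37/64; 297/512 | 149/256; 75/128; 19/32; 5/8; 3/4; 1 } → 595/1024

595/1024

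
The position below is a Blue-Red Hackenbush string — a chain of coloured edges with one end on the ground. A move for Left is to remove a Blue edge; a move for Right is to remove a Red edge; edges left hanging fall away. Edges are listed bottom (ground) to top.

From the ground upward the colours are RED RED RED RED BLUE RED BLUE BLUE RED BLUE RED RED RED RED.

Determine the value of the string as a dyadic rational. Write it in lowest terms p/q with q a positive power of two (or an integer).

Recurse on prefixes of the 14-edge string RED RED RED RED BLUE RED BLUE BLUE RED BLUE RED RED RED RED:
v_1 [R]  L=[·]  R=[0]  -> -1
v_2 [RR]  L=[·]  R=[-1, 0]  -> -2
v_3 [RRR]  L=[·]  R=[-2, -1, 0]  -> -3
v_4 [RRRR]  L=[·]  R=[-3, -2, -1, 0]  -> -4
v_5 [RRRRB]  L=[-4]  R=[-3, -2, -1, 0]  -> -7/2
v_6 [RRRRBR]  L=[-4]  R=[-7/2, -3, -2, -1, 0]  -> -15/4
v_7 [RRRRBRB]  L=[-4, -15/4]  R=[-7/2, -3, -2, -1, 0]  -> -29/8
v_8 [RRRRBRBB]  L=[-4, -15/4, -29/8]  R=[-7/2, -3, -2, -1, 0]  -> -57/16
v_9 [RRRRBRBBR]  L=[-4, -15/4, -29/8]  R=[-57/16, -7/2, -3, -2, -1, 0]  -> -115/32
v_10 [RRRRBRBBRB]  L=[-4, -15/4, -29/8, -115/32]  R=[-57/16, -7/2, -3, -2, -1, 0]  -> -229/64
v_11 [RRRRBRBBRBR]  L=[-4, -15/4, -29/8, -115/32]  R=[-229/64, -57/16, -7/2, -3, -2, -1, 0]  -> -459/128
v_12 [RRRRBRBBRBRR]  L=[-4, -15/4, -29/8, -115/32]  R=[-459/128, -229/64, -57/16, -7/2, -3, -2, -1, 0]  -> -919/256
v_13 [RRRRBRBBRBRRR]  L=[-4, -15/4, -29/8, -115/32]  R=[-919/256, -459/128, -229/64, -57/16, -7/2, -3, -2, -1, 0]  -> -1839/512
v_14 [RRRRBRBBRBRRRR]  L=[-4, -15/4, -29/8, -115/32]  R=[-1839/512, -919/256, -459/128, -229/64, -57/16, -7/2, -3, -2, -1, 0]  -> -3679/1024

-3679/1024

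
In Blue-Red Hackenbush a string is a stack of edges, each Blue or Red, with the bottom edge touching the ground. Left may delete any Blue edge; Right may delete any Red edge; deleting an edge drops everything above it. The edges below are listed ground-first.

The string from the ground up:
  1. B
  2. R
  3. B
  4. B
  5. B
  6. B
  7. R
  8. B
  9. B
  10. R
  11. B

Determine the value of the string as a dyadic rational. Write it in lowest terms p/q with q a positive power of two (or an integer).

Build g(s[:k]) for k = 1..11, string s = B R B B B B R B B R B.
B: Left { 0 }, Right {  } ⇒ simplest 1
BR: Left { 0 }, Right { 1 } ⇒ simplest 1/2
BRB: Left { 0 1/2 }, Right { 1 } ⇒ simplest 3/4
BRBB: Left { 0 1/2 3/4 }, Right { 1 } ⇒ simplest 7/8
BRBBB: Left { 0 1/2 3/4 7/8 }, Right { 1 } ⇒ simplest 15/16
BRBBBB: Left { 0 1/2 3/4 7/8 15/16 }, Right { 1 } ⇒ simplest 31/32
BRBBBBR: Left { 0 1/2 3/4 7/8 15/16 }, Right { 31/32 1 } ⇒ simplest 61/64
BRBBBBRB: Left { 0 1/2 3/4 7/8 15/16 61/64 }, Right { 31/32 1 } ⇒ simplest 123/128
BRBBBBRBB: Left { 0 1/2 3/4 7/8 15/16 61/64 123/128 }, Right { 31/32 1 } ⇒ simplest 247/256
BRBBBBRBBR: Left { 0 1/2 3/4 7/8 15/16 61/64 123/128 }, Right { 247/256 31/32 1 } ⇒ simplest 493/512
BRBBBBRBBRB: Left { 0 1/2 3/4 7/8 15/16 61/64 123/128 493/512 }, Right { 247/256 31/32 1 } ⇒ simplest 987/1024

987/1024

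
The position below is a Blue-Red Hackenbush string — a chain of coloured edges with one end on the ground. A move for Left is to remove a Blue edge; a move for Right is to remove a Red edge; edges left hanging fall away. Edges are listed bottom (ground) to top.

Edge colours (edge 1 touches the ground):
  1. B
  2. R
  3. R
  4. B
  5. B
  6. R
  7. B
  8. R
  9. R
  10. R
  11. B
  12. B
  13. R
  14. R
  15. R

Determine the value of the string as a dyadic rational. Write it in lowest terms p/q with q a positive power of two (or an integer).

6705/16384

Recurse on prefixes of the 15-edge string B R R B B R B R R R B B R R R:
B: Left { 0 }, Right { none } ⇒ simplest 1
BR: Left { 0 }, Right { 1 } ⇒ simplest 1/2
BRR: Left { 0 }, Right { 1/2 1 } ⇒ simplest 1/4
BRRB: Left { 0 1/4 }, Right { 1/2 1 } ⇒ simplest 3/8
BRRBB: Left { 0 1/4 3/8 }, Right { 1/2 1 } ⇒ simplest 7/16
BRRBBR: Left { 0 1/4 3/8 }, Right { 7/16 1/2 1 } ⇒ simplest 13/32
BRRBBRB: Left { 0 1/4 3/8 13/32 }, Right { 7/16 1/2 1 } ⇒ simplest 27/64
BRRBBRBR: Left { 0 1/4 3/8 13/32 }, Right { 27/64 7/16 1/2 1 } ⇒ simplest 53/128
BRRBBRBRR: Left { 0 1/4 3/8 13/32 }, Right { 53/128 27/64 7/16 1/2 1 } ⇒ simplest 105/256
BRRBBRBRRR: Left { 0 1/4 3/8 13/32 }, Right { 105/256 53/128 27/64 7/16 1/2 1 } ⇒ simplest 209/512
BRRBBRBRRRB: Left { 0 1/4 3/8 13/32 209/512 }, Right { 105/256 53/128 27/64 7/16 1/2 1 } ⇒ simplest 419/1024
BRRBBRBRRRBB: Left { 0 1/4 3/8 13/32 209/512 419/1024 }, Right { 105/256 53/128 27/64 7/16 1/2 1 } ⇒ simplest 839/2048
BRRBBRBRRRBBR: Left { 0 1/4 3/8 13/32 209/512 419/1024 }, Right { 839/2048 105/256 53/128 27/64 7/16 1/2 1 } ⇒ simplest 1677/4096
BRRBBRBRRRBBRR: Left { 0 1/4 3/8 13/32 209/512 419/1024 }, Right { 1677/4096 839/2048 105/256 53/128 27/64 7/16 1/2 1 } ⇒ simplest 3353/8192
BRRBBRBRRRBBRRR: Left { 0 1/4 3/8 13/32 209/512 419/1024 }, Right { 3353/8192 1677/4096 839/2048 105/256 53/128 27/64 7/16 1/2 1 } ⇒ simplest 6705/16384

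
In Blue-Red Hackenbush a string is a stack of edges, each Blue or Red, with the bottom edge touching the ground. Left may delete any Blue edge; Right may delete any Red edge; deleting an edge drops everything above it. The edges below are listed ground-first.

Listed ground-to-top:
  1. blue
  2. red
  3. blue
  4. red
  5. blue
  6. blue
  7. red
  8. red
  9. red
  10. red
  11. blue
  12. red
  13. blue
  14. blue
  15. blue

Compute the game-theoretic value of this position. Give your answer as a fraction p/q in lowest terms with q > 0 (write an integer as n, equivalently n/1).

11311/16384

step 1: add blue to get b; options L={ 0 } R={  } → 1
step 2: add red to get br; options L={ 0 } R={ 1 } → 1/2
step 3: add blue to get brb; options L={ 0 1/2 } R={ 1 } → 3/4
step 4: add red to get brbr; options L={ 0 1/2 } R={ 3/4 1 } → 5/8
step 5: add blue to get brbrb; options L={ 0 1/2 5/8 } R={ 3/4 1 } → 11/16
step 6: add blue to get brbrbb; options L={ 0 1/2 5/8 11/16 } R={ 3/4 1 } → 23/32
step 7: add red to get brbrbbr; options L={ 0 1/2 5/8 11/16 } R={ 23/32 3/4 1 } → 45/64
step 8: add red to get brbrbbrr; options L={ 0 1/2 5/8 11/16 } R={ 45/64 23/32 3/4 1 } → 89/128
step 9: add red to get brbrbbrrr; options L={ 0 1/2 5/8 11/16 } R={ 89/128 45/64 23/32 3/4 1 } → 177/256
step 10: add red to get brbrbbrrrr; options L={ 0 1/2 5/8 11/16 } R={ 177/256 89/128 45/64 23/32 3/4 1 } → 353/512
step 11: add blue to get brbrbbrrrrb; options L={ 0 1/2 5/8 11/16 353/512 } R={ 177/256 89/128 45/64 23/32 3/4 1 } → 707/1024
step 12: add red to get brbrbbrrrrbr; options L={ 0 1/2 5/8 11/16 353/512 } R={ 707/1024 177/256 89/128 45/64 23/32 3/4 1 } → 1413/2048
step 13: add blue to get brbrbbrrrrbrb; options L={ 0 1/2 5/8 11/16 353/512 1413/2048 } R={ 707/1024 177/256 89/128 45/64 23/32 3/4 1 } → 2827/4096
step 14: add blue to get brbrbbrrrrbrbb; options L={ 0 1/2 5/8 11/16 353/512 1413/2048 2827/4096 } R={ 707/1024 177/256 89/128 45/64 23/32 3/4 1 } → 5655/8192
step 15: add blue to get brbrbbrrrrbrbbb; options L={ 0 1/2 5/8 11/16 353/512 1413/2048 2827/4096 5655/8192 } R={ 707/1024 177/256 89/128 45/64 23/32 3/4 1 } → 11311/16384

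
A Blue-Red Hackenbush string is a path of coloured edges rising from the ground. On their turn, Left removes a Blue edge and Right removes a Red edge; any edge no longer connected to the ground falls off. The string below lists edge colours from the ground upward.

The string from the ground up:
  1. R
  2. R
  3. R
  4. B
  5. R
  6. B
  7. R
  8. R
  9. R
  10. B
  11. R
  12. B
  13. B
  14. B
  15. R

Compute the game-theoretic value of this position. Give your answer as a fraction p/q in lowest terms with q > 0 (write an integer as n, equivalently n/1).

1 of 15 · R · max L −∞ · min R 0 gives -1
2 of 15 · RR · max L −∞ · min R -1 gives -2
3 of 15 · RRR · max L −∞ · min R -2 gives -3
4 of 15 · RRRB · max L -3 · min R -2 gives -5/2
5 of 15 · RRRBR · max L -3 · min R -5/2 gives -11/4
6 of 15 · RRRBRB · max L -11/4 · min R -5/2 gives -21/8
7 of 15 · RRRBRBR · max L -11/4 · min R -21/8 gives -43/16
8 of 15 · RRRBRBRR · max L -11/4 · min R -43/16 gives -87/32
9 of 15 · RRRBRBRRR · max L -11/4 · min R -87/32 gives -175/64
10 of 15 · RRRBRBRRRB · max L -175/64 · min R -87/32 gives -349/128
11 of 15 · RRRBRBRRRBR · max L -175/64 · min R -349/128 gives -699/256
12 of 15 · RRRBRBRRRBRB · max L -699/256 · min R -349/128 gives -1397/512
13 of 15 · RRRBRBRRRBRBB · max L -1397/512 · min R -349/128 gives -2793/1024
14 of 15 · RRRBRBRRRBRBBB · max L -2793/1024 · min R -349/128 gives -5585/2048
15 of 15 · RRRBRBRRRBRBBBR · max L -2793/1024 · min R -5585/2048 gives -11171/4096

-11171/4096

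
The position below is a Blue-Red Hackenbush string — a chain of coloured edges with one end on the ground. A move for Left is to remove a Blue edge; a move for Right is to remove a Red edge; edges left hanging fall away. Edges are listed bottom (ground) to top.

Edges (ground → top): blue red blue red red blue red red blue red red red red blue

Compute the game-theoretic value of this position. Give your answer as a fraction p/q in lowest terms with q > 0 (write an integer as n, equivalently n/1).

4675/8192

Prefix values for blue red blue red red blue red red blue red red red red blue via {L|R} + simplicity:
step 1: add blue to get b; options L={ 0 } R={ · } → 1
step 2: add red to get br; options L={ 0 } R={ 1 } → 1/2
step 3: add blue to get brb; options L={ 0,1/2 } R={ 1 } → 3/4
step 4: add red to get brbr; options L={ 0,1/2 } R={ 3/4,1 } → 5/8
step 5: add red to get brbrr; options L={ 0,1/2 } R={ 5/8,3/4,1 } → 9/16
step 6: add blue to get brbrrb; options L={ 0,1/2,9/16 } R={ 5/8,3/4,1 } → 19/32
step 7: add red to get brbrrbr; options L={ 0,1/2,9/16 } R={ 19/32,5/8,3/4,1 } → 37/64
step 8: add red to get brbrrbrr; options L={ 0,1/2,9/16 } R={ 37/64,19/32,5/8,3/4,1 } → 73/128
step 9: add blue to get brbrrbrrb; options L={ 0,1/2,9/16,73/128 } R={ 37/64,19/32,5/8,3/4,1 } → 147/256
step 10: add red to get brbrrbrrbr; options L={ 0,1/2,9/16,73/128 } R={ 147/256,37/64,19/32,5/8,3/4,1 } → 293/512
step 11: add red to get brbrrbrrbrr; options L={ 0,1/2,9/16,73/128 } R={ 293/512,147/256,37/64,19/32,5/8,3/4,1 } → 585/1024
step 12: add red to get brbrrbrrbrrr; options L={ 0,1/2,9/16,73/128 } R={ 585/1024,293/512,147/256,37/64,19/32,5/8,3/4,1 } → 1169/2048
step 13: add red to get brbrrbrrbrrrr; options L={ 0,1/2,9/16,73/128 } R={ 1169/2048,585/1024,293/512,147/256,37/64,19/32,5/8,3/4,1 } → 2337/4096
step 14: add blue to get brbrrbrrbrrrrb; options L={ 0,1/2,9/16,73/128,2337/4096 } R={ 1169/2048,585/1024,293/512,147/256,37/64,19/32,5/8,3/4,1 } → 4675/8192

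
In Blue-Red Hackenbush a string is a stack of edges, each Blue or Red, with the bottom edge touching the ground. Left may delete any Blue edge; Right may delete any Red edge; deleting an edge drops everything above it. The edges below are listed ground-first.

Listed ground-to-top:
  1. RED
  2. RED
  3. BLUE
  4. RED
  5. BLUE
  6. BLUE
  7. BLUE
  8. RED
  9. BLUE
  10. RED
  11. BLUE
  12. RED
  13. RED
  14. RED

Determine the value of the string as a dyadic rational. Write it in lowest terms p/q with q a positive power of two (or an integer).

Recurse on prefixes of the 14-edge string RED RED BLUE RED BLUE BLUE BLUE RED BLUE RED BLUE RED RED RED:
step 1: add RED to get R; options L={  } R={ 0 } ⇒ -1
step 2: add RED to get RR; options L={  } R={ -1, 0 } ⇒ -2
step 3: add BLUE to get RRB; options L={ -2 } R={ -1, 0 } ⇒ -3/2
step 4: add RED to get RRBR; options L={ -2 } R={ -3/2, -1, 0 } ⇒ -7/4
step 5: add BLUE to get RRBRB; options L={ -2, -7/4 } R={ -3/2, -1, 0 } ⇒ -13/8
step 6: add BLUE to get RRBRBB; options L={ -2, -7/4, -13/8 } R={ -3/2, -1, 0 } ⇒ -25/16
step 7: add BLUE to get RRBRBBB; options L={ -2, -7/4, -13/8, -25/16 } R={ -3/2, -1, 0 } ⇒ -49/32
step 8: add RED to get RRBRBBBR; options L={ -2, -7/4, -13/8, -25/16 } R={ -49/32, -3/2, -1, 0 } ⇒ -99/64
step 9: add BLUE to get RRBRBBBRB; options L={ -2, -7/4, -13/8, -25/16, -99/64 } R={ -49/32, -3/2, -1, 0 } ⇒ -197/128
step 10: add RED to get RRBRBBBRBR; options L={ -2, -7/4, -13/8, -25/16, -99/64 } R={ -197/128, -49/32, -3/2, -1, 0 } ⇒ -395/256
step 11: add BLUE to get RRBRBBBRBRB; options L={ -2, -7/4, -13/8, -25/16, -99/64, -395/256 } R={ -197/128, -49/32, -3/2, -1, 0 } ⇒ -789/512
step 12: add RED to get RRBRBBBRBRBR; options L={ -2, -7/4, -13/8, -25/16, -99/64, -395/256 } R={ -789/512, -197/128, -49/32, -3/2, -1, 0 } ⇒ -1579/1024
step 13: add RED to get RRBRBBBRBRBRR; options L={ -2, -7/4, -13/8, -25/16, -99/64, -395/256 } R={ -1579/1024, -789/512, -197/128, -49/32, -3/2, -1, 0 } ⇒ -3159/2048
step 14: add RED to get RRBRBBBRBRBRRR; options L={ -2, -7/4, -13/8, -25/16, -99/64, -395/256 } R={ -3159/2048, -1579/1024, -789/512, -197/128, -49/32, -3/2, -1, 0 } ⇒ -6319/4096

-6319/4096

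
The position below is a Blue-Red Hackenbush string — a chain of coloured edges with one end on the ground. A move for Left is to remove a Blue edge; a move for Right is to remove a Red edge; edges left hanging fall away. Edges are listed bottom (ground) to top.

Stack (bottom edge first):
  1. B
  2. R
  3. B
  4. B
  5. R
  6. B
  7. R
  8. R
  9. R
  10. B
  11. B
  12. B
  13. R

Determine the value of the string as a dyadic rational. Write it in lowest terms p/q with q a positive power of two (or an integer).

g(B) = { 0 | · } = 1
g(BR) = { 0 | 1 } = 1/2
g(BRB) = { 0, 1/2 | 1 } = 3/4
g(BRBB) = { 0, 1/2, 3/4 | 1 } = 7/8
g(BRBBR) = { 0, 1/2, 3/4 | 7/8, 1 } = 13/16
g(BRBBRB) = { 0, 1/2, 3/4, 13/16 | 7/8, 1 } = 27/32
g(BRBBRBR) = { 0, 1/2, 3/4, 13/16 | 27/32, 7/8, 1 } = 53/64
g(BRBBRBRR) = { 0, 1/2, 3/4, 13/16 | 53/64, 27/32, 7/8, 1 } = 105/128
g(BRBBRBRRR) = { 0, 1/2, 3/4, 13/16 | 105/128, 53/64, 27/32, 7/8, 1 } = 209/256
g(BRBBRBRRRB) = { 0, 1/2, 3/4, 13/16, 209/256 | 105/128, 53/64, 27/32, 7/8, 1 } = 419/512
g(BRBBRBRRRBB) = { 0, 1/2, 3/4, 13/16, 209/256, 419/512 | 105/128, 53/64, 27/32, 7/8, 1 } = 839/1024
g(BRBBRBRRRBBB) = { 0, 1/2, 3/4, 13/16, 209/256, 419/512, 839/1024 | 105/128, 53/64, 27/32, 7/8, 1 } = 1679/2048
g(BRBBRBRRRBBBR) = { 0, 1/2, 3/4, 13/16, 209/256, 419/512, 839/1024 | 1679/2048, 105/128, 53/64, 27/32, 7/8, 1 } = 3357/4096

3357/4096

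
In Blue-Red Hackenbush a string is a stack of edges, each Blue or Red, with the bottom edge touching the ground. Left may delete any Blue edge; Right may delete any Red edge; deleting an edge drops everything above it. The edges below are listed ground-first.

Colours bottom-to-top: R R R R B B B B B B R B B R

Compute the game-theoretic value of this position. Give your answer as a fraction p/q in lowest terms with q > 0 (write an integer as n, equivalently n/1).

-3091/1024

Prefix values for R R R R B B B B B B R B B R via {L|R} + simplicity:
R: Left { · }, Right { 0 } -> simplest -1
RR: Left { · }, Right { -1, 0 } -> simplest -2
RRR: Left { · }, Right { -2, -1, 0 } -> simplest -3
RRRR: Left { · }, Right { -3, -2, -1, 0 } -> simplest -4
RRRRB: Left { -4 }, Right { -3, -2, -1, 0 } -> simplest -7/2
RRRRBB: Left { -4, -7/2 }, Right { -3, -2, -1, 0 } -> simplest -13/4
RRRRBBB: Left { -4, -7/2, -13/4 }, Right { -3, -2, -1, 0 } -> simplest -25/8
RRRRBBBB: Left { -4, -7/2, -13/4, -25/8 }, Right { -3, -2, -1, 0 } -> simplest -49/16
RRRRBBBBB: Left { -4, -7/2, -13/4, -25/8, -49/16 }, Right { -3, -2, -1, 0 } -> simplest -97/32
RRRRBBBBBB: Left { -4, -7/2, -13/4, -25/8, -49/16, -97/32 }, Right { -3, -2, -1, 0 } -> simplest -193/64
RRRRBBBBBBR: Left { -4, -7/2, -13/4, -25/8, -49/16, -97/32 }, Right { -193/64, -3, -2, -1, 0 } -> simplest -387/128
RRRRBBBBBBRB: Left { -4, -7/2, -13/4, -25/8, -49/16, -97/32, -387/128 }, Right { -193/64, -3, -2, -1, 0 } -> simplest -773/256
RRRRBBBBBBRBB: Left { -4, -7/2, -13/4, -25/8, -49/16, -97/32, -387/128, -773/256 }, Right { -193/64, -3, -2, -1, 0 } -> simplest -1545/512
RRRRBBBBBBRBBR: Left { -4, -7/2, -13/4, -25/8, -49/16, -97/32, -387/128, -773/256 }, Right { -1545/512, -193/64, -3, -2, -1, 0 } -> simplest -3091/1024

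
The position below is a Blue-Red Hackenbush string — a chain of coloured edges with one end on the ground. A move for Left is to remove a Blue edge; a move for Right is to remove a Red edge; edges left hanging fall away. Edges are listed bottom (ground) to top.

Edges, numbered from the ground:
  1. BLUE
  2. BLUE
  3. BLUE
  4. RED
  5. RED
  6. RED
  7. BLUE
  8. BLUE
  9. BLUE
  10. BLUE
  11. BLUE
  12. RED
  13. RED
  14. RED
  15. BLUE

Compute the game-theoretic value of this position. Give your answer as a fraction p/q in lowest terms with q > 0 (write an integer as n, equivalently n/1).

step 1: add BLUE to get B; options L={ 0 } R={ (no moves) } -> 1
step 2: add BLUE to get BB; options L={ 0; 1 } R={ (no moves) } -> 2
step 3: add BLUE to get BBB; options L={ 0; 1; 2 } R={ (no moves) } -> 3
step 4: add RED to get BBBR; options L={ 0; 1; 2 } R={ 3 } -> 5/2
step 5: add RED to get BBBRR; options L={ 0; 1; 2 } R={ 5/2; 3 } -> 9/4
step 6: add RED to get BBBRRR; options L={ 0; 1; 2 } R={ 9/4; 5/2; 3 } -> 17/8
step 7: add BLUE to get BBBRRRB; options L={ 0; 1; 2; 17/8 } R={ 9/4; 5/2; 3 } -> 35/16
step 8: add BLUE to get BBBRRRBB; options L={ 0; 1; 2; 17/8; 35/16 } R={ 9/4; 5/2; 3 } -> 71/32
step 9: add BLUE to get BBBRRRBBB; options L={ 0; 1; 2; 17/8; 35/16; 71/32 } R={ 9/4; 5/2; 3 } -> 143/64
step 10: add BLUE to get BBBRRRBBBB; options L={ 0; 1; 2; 17/8; 35/16; 71/32; 143/64 } R={ 9/4; 5/2; 3 } -> 287/128
step 11: add BLUE to get BBBRRRBBBBB; options L={ 0; 1; 2; 17/8; 35/16; 71/32; 143/64; 287/128 } R={ 9/4; 5/2; 3 } -> 575/256
step 12: add RED to get BBBRRRBBBBBR; options L={ 0; 1; 2; 17/8; 35/16; 71/32; 143/64; 287/128 } R={ 575/256; 9/4; 5/2; 3 } -> 1149/512
step 13: add RED to get BBBRRRBBBBBRR; options L={ 0; 1; 2; 17/8; 35/16; 71/32; 143/64; 287/128 } R={ 1149/512; 575/256; 9/4; 5/2; 3 } -> 2297/1024
step 14: add RED to get BBBRRRBBBBBRRR; options L={ 0; 1; 2; 17/8; 35/16; 71/32; 143/64; 287/128 } R={ 2297/1024; 1149/512; 575/256; 9/4; 5/2; 3 } -> 4593/2048
step 15: add BLUE to get BBBRRRBBBBBRRRB; options L={ 0; 1; 2; 17/8; 35/16; 71/32; 143/64; 287/128; 4593/2048 } R={ 2297/1024; 1149/512; 575/256; 9/4; 5/2; 3 } -> 9187/4096

9187/4096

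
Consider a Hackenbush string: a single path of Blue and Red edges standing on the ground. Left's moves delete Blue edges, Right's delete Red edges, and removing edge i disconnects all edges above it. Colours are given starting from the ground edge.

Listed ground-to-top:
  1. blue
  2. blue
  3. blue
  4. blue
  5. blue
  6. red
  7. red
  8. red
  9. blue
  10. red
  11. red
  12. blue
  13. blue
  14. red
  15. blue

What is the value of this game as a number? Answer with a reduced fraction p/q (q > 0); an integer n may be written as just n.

value_1 [b]  L=[0]  R=[(no moves)]  so 1
value_2 [bb]  L=[0 1]  R=[(no moves)]  so 2
value_3 [bbb]  L=[0 1 2]  R=[(no moves)]  so 3
value_4 [bbbb]  L=[0 1 2 3]  R=[(no moves)]  so 4
value_5 [bbbbb]  L=[0 1 2 3 4]  R=[(no moves)]  so 5
value_6 [bbbbbr]  L=[0 1 2 3 4]  R=[5]  so 9/2
value_7 [bbbbbrr]  L=[0 1 2 3 4]  R=[9/2 5]  so 17/4
value_8 [bbbbbrrr]  L=[0 1 2 3 4]  R=[17/4 9/2 5]  so 33/8
value_9 [bbbbbrrrb]  L=[0 1 2 3 4 33/8]  R=[17/4 9/2 5]  so 67/16
value_10 [bbbbbrrrbr]  L=[0 1 2 3 4 33/8]  R=[67/16 17/4 9/2 5]  so 133/32
value_11 [bbbbbrrrbrr]  L=[0 1 2 3 4 33/8]  R=[133/32 67/16 17/4 9/2 5]  so 265/64
value_12 [bbbbbrrrbrrb]  L=[0 1 2 3 4 33/8 265/64]  R=[133/32 67/16 17/4 9/2 5]  so 531/128
value_13 [bbbbbrrrbrrbb]  L=[0 1 2 3 4 33/8 265/64 531/128]  R=[133/32 67/16 17/4 9/2 5]  so 1063/256
value_14 [bbbbbrrrbrrbbr]  L=[0 1 2 3 4 33/8 265/64 531/128]  R=[1063/256 133/32 67/16 17/4 9/2 5]  so 2125/512
value_15 [bbbbbrrrbrrbbrb]  L=[0 1 2 3 4 33/8 265/64 531/128 2125/512]  R=[1063/256 133/32 67/16 17/4 9/2 5]  so 4251/1024

4251/1024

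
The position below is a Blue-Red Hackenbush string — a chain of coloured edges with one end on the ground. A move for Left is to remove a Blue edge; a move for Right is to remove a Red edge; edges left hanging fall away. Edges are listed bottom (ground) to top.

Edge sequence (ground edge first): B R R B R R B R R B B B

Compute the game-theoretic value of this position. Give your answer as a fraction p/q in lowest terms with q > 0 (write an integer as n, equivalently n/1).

edge 1 of 12 (B): { 0 | — } → 1
edge 2 of 12 (R): { 0 | 1 } → 1/2
edge 3 of 12 (R): { 0 | 1/2 1 } → 1/4
edge 4 of 12 (B): { 0 1/4 | 1/2 1 } → 3/8
edge 5 of 12 (R): { 0 1/4 | 3/8 1/2 1 } → 5/16
edge 6 of 12 (R): { 0 1/4 | 5/16 3/8 1/2 1 } → 9/32
edge 7 of 12 (B): { 0 1/4 9/32 | 5/16 3/8 1/2 1 } → 19/64
edge 8 of 12 (R): { 0 1/4 9/32 | 19/64 5/16 3/8 1/2 1 } → 37/128
edge 9 of 12 (R): { 0 1/4 9/32 | 37/128 19/64 5/16 3/8 1/2 1 } → 73/256
edge 10 of 12 (B): { 0 1/4 9/32 73/256 | 37/128 19/64 5/16 3/8 1/2 1 } → 147/512
edge 11 of 12 (B): { 0 1/4 9/32 73/256 147/512 | 37/128 19/64 5/16 3/8 1/2 1 } → 295/1024
edge 12 of 12 (B): { 0 1/4 9/32 73/256 147/512 295/1024 | 37/128 19/64 5/16 3/8 1/2 1 } → 591/2048

591/2048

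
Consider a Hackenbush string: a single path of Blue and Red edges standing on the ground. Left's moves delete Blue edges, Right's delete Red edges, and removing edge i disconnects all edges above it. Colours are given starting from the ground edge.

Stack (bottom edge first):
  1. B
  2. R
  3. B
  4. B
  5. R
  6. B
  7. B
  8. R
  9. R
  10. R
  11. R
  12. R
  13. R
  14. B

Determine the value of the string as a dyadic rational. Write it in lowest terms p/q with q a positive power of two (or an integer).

Build G(s[:k]) for k = 1..14, string s = B R B B R B B R R R R R R B.
step 1: add B to get B; options L={ 0 } R={ ∅ } — 1
step 2: add R to get BR; options L={ 0 } R={ 1 } — 1/2
step 3: add B to get BRB; options L={ 0 1/2 } R={ 1 } — 3/4
step 4: add B to get BRBB; options L={ 0 1/2 3/4 } R={ 1 } — 7/8
step 5: add R to get BRBBR; options L={ 0 1/2 3/4 } R={ 7/8 1 } — 13/16
step 6: add B to get BRBBRB; options L={ 0 1/2 3/4 13/16 } R={ 7/8 1 } — 27/32
step 7: add B to get BRBBRBB; options L={ 0 1/2 3/4 13/16 27/32 } R={ 7/8 1 } — 55/64
step 8: add R to get BRBBRBBR; options L={ 0 1/2 3/4 13/16 27/32 } R={ 55/64 7/8 1 } — 109/128
step 9: add R to get BRBBRBBRR; options L={ 0 1/2 3/4 13/16 27/32 } R={ 109/128 55/64 7/8 1 } — 217/256
step 10: add R to get BRBBRBBRRR; options L={ 0 1/2 3/4 13/16 27/32 } R={ 217/256 109/128 55/64 7/8 1 } — 433/512
step 11: add R to get BRBBRBBRRRR; options L={ 0 1/2 3/4 13/16 27/32 } R={ 433/512 217/256 109/128 55/64 7/8 1 } — 865/1024
step 12: add R to get BRBBRBBRRRRR; options L={ 0 1/2 3/4 13/16 27/32 } R={ 865/1024 433/512 217/256 109/128 55/64 7/8 1 } — 1729/2048
step 13: add R to get BRBBRBBRRRRRR; options L={ 0 1/2 3/4 13/16 27/32 } R={ 1729/2048 865/1024 433/512 217/256 109/128 55/64 7/8 1 } — 3457/4096
step 14: add B to get BRBBRBBRRRRRRB; options L={ 0 1/2 3/4 13/16 27/32 3457/4096 } R={ 1729/2048 865/1024 433/512 217/256 109/128 55/64 7/8 1 } — 6915/8192

6915/8192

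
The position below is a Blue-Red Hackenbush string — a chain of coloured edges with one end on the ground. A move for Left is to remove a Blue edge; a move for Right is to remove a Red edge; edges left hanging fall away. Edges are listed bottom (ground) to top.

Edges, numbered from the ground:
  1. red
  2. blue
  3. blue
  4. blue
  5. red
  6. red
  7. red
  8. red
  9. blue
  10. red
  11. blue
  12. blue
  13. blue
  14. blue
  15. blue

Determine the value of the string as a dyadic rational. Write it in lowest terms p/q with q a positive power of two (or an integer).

Build g(s[:k]) for k = 1..15, string s = red blue blue blue red red red red blue red blue blue blue blue blue.
edge 1 of 15 (red): { — | 0 } — -1
edge 2 of 15 (blue): { -1 | 0 } — -1/2
edge 3 of 15 (blue): { -1,-1/2 | 0 } — -1/4
edge 4 of 15 (blue): { -1,-1/2,-1/4 | 0 } — -1/8
edge 5 of 15 (red): { -1,-1/2,-1/4 | -1/8,0 } — -3/16
edge 6 of 15 (red): { -1,-1/2,-1/4 | -3/16,-1/8,0 } — -7/32
edge 7 of 15 (red): { -1,-1/2,-1/4 | -7/32,-3/16,-1/8,0 } — -15/64
edge 8 of 15 (red): { -1,-1/2,-1/4 | -15/64,-7/32,-3/16,-1/8,0 } — -31/128
edge 9 of 15 (blue): { -1,-1/2,-1/4,-31/128 | -15/64,-7/32,-3/16,-1/8,0 } — -61/256
edge 10 of 15 (red): { -1,-1/2,-1/4,-31/128 | -61/256,-15/64,-7/32,-3/16,-1/8,0 } — -123/512
edge 11 of 15 (blue): { -1,-1/2,-1/4,-31/128,-123/512 | -61/256,-15/64,-7/32,-3/16,-1/8,0 } — -245/1024
edge 12 of 15 (blue): { -1,-1/2,-1/4,-31/128,-123/512,-245/1024 | -61/256,-15/64,-7/32,-3/16,-1/8,0 } — -489/2048
edge 13 of 15 (blue): { -1,-1/2,-1/4,-31/128,-123/512,-245/1024,-489/2048 | -61/256,-15/64,-7/32,-3/16,-1/8,0 } — -977/4096
edge 14 of 15 (blue): { -1,-1/2,-1/4,-31/128,-123/512,-245/1024,-489/2048,-977/4096 | -61/256,-15/64,-7/32,-3/16,-1/8,0 } — -1953/8192
edge 15 of 15 (blue): { -1,-1/2,-1/4,-31/128,-123/512,-245/1024,-489/2048,-977/4096,-1953/8192 | -61/256,-15/64,-7/32,-3/16,-1/8,0 } — -3905/16384

-3905/16384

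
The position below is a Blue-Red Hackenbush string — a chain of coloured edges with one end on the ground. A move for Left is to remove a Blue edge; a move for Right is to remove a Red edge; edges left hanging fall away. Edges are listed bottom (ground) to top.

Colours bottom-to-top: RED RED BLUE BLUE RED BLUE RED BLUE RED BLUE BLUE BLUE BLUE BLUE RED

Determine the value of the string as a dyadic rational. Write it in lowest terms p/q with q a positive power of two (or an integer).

step 1: add RED to get R; options L={ ∅ } R={ 0 } => -1
step 2: add RED to get RR; options L={ ∅ } R={ -1; 0 } => -2
step 3: add BLUE to get RRB; options L={ -2 } R={ -1; 0 } => -3/2
step 4: add BLUE to get RRBB; options L={ -2; -3/2 } R={ -1; 0 } => -5/4
step 5: add RED to get RRBBR; options L={ -2; -3/2 } R={ -5/4; -1; 0 } => -11/8
step 6: add BLUE to get RRBBRB; options L={ -2; -3/2; -11/8 } R={ -5/4; -1; 0 } => -21/16
step 7: add RED to get RRBBRBR; options L={ -2; -3/2; -11/8 } R={ -21/16; -5/4; -1; 0 } => -43/32
step 8: add BLUE to get RRBBRBRB; options L={ -2; -3/2; -11/8; -43/32 } R={ -21/16; -5/4; -1; 0 } => -85/64
step 9: add RED to get RRBBRBRBR; options L={ -2; -3/2; -11/8; -43/32 } R={ -85/64; -21/16; -5/4; -1; 0 } => -171/128
step 10: add BLUE to get RRBBRBRBRB; options L={ -2; -3/2; -11/8; -43/32; -171/128 } R={ -85/64; -21/16; -5/4; -1; 0 } => -341/256
step 11: add BLUE to get RRBBRBRBRBB; options L={ -2; -3/2; -11/8; -43/32; -171/128; -341/256 } R={ -85/64; -21/16; -5/4; -1; 0 } => -681/512
step 12: add BLUE to get RRBBRBRBRBBB; options L={ -2; -3/2; -11/8; -43/32; -171/128; -341/256; -681/512 } R={ -85/64; -21/16; -5/4; -1; 0 } => -1361/1024
step 13: add BLUE to get RRBBRBRBRBBBB; options L={ -2; -3/2; -11/8; -43/32; -171/128; -341/256; -681/512; -1361/1024 } R={ -85/64; -21/16; -5/4; -1; 0 } => -2721/2048
step 14: add BLUE to get RRBBRBRBRBBBBB; options L={ -2; -3/2; -11/8; -43/32; -171/128; -341/256; -681/512; -1361/1024; -2721/2048 } R={ -85/64; -21/16; -5/4; -1; 0 } => -5441/4096
step 15: add RED to get RRBBRBRBRBBBBBR; options L={ -2; -3/2; -11/8; -43/32; -171/128; -341/256; -681/512; -1361/1024; -2721/2048 } R={ -5441/4096; -85/64; -21/16; -5/4; -1; 0 } => -10883/8192

-10883/8192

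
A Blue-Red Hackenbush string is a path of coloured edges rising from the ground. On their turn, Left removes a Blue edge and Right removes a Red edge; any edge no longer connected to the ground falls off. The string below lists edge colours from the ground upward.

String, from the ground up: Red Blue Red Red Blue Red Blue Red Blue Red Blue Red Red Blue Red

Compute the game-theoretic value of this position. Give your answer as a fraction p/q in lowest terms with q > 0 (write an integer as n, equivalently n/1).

-13659/16384

g(R) = { ∅ | 0 } → -1
g(RB) = { -1 | 0 } → -1/2
g(RBR) = { -1 | -1/2 0 } → -3/4
g(RBRR) = { -1 | -3/4 -1/2 0 } → -7/8
g(RBRRB) = { -1 -7/8 | -3/4 -1/2 0 } → -13/16
g(RBRRBR) = { -1 -7/8 | -13/16 -3/4 -1/2 0 } → -27/32
g(RBRRBRB) = { -1 -7/8 -27/32 | -13/16 -3/4 -1/2 0 } → -53/64
g(RBRRBRBR) = { -1 -7/8 -27/32 | -53/64 -13/16 -3/4 -1/2 0 } → -107/128
g(RBRRBRBRB) = { -1 -7/8 -27/32 -107/128 | -53/64 -13/16 -3/4 -1/2 0 } → -213/256
g(RBRRBRBRBR) = { -1 -7/8 -27/32 -107/128 | -213/256 -53/64 -13/16 -3/4 -1/2 0 } → -427/512
g(RBRRBRBRBRB) = { -1 -7/8 -27/32 -107/128 -427/512 | -213/256 -53/64 -13/16 -3/4 -1/2 0 } → -853/1024
g(RBRRBRBRBRBR) = { -1 -7/8 -27/32 -107/128 -427/512 | -853/1024 -213/256 -53/64 -13/16 -3/4 -1/2 0 } → -1707/2048
g(RBRRBRBRBRBRR) = { -1 -7/8 -27/32 -107/128 -427/512 | -1707/2048 -853/1024 -213/256 -53/64 -13/16 -3/4 -1/2 0 } → -3415/4096
g(RBRRBRBRBRBRRB) = { -1 -7/8 -27/32 -107/128 -427/512 -3415/4096 | -1707/2048 -853/1024 -213/256 -53/64 -13/16 -3/4 -1/2 0 } → -6829/8192
g(RBRRBRBRBRBRRBR) = { -1 -7/8 -27/32 -107/128 -427/512 -3415/4096 | -6829/8192 -1707/2048 -853/1024 -213/256 -53/64 -13/16 -3/4 -1/2 0 } → -13659/16384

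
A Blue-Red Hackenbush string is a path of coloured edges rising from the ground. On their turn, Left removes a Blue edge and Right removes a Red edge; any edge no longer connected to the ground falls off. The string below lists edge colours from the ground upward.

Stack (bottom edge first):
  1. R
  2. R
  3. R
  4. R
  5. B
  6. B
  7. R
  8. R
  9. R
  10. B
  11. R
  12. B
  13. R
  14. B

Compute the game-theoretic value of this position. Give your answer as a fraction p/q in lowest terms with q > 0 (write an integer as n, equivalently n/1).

-3541/1024

Build g(s[:k]) for k = 1..14, string s = R R R R B B R R R B R B R B.
g_1 [R]  L=[none]  R=[0]  — -1
g_2 [RR]  L=[none]  R=[-1; 0]  — -2
g_3 [RRR]  L=[none]  R=[-2; -1; 0]  — -3
g_4 [RRRR]  L=[none]  R=[-3; -2; -1; 0]  — -4
g_5 [RRRRB]  L=[-4]  R=[-3; -2; -1; 0]  — -7/2
g_6 [RRRRBB]  L=[-4; -7/2]  R=[-3; -2; -1; 0]  — -13/4
g_7 [RRRRBBR]  L=[-4; -7/2]  R=[-13/4; -3; -2; -1; 0]  — -27/8
g_8 [RRRRBBRR]  L=[-4; -7/2]  R=[-27/8; -13/4; -3; -2; -1; 0]  — -55/16
g_9 [RRRRBBRRR]  L=[-4; -7/2]  R=[-55/16; -27/8; -13/4; -3; -2; -1; 0]  — -111/32
g_10 [RRRRBBRRRB]  L=[-4; -7/2; -111/32]  R=[-55/16; -27/8; -13/4; -3; -2; -1; 0]  — -221/64
g_11 [RRRRBBRRRBR]  L=[-4; -7/2; -111/32]  R=[-221/64; -55/16; -27/8; -13/4; -3; -2; -1; 0]  — -443/128
g_12 [RRRRBBRRRBRB]  L=[-4; -7/2; -111/32; -443/128]  R=[-221/64; -55/16; -27/8; -13/4; -3; -2; -1; 0]  — -885/256
g_13 [RRRRBBRRRBRBR]  L=[-4; -7/2; -111/32; -443/128]  R=[-885/256; -221/64; -55/16; -27/8; -13/4; -3; -2; -1; 0]  — -1771/512
g_14 [RRRRBBRRRBRBRB]  L=[-4; -7/2; -111/32; -443/128; -1771/512]  R=[-885/256; -221/64; -55/16; -27/8; -13/4; -3; -2; -1; 0]  — -3541/1024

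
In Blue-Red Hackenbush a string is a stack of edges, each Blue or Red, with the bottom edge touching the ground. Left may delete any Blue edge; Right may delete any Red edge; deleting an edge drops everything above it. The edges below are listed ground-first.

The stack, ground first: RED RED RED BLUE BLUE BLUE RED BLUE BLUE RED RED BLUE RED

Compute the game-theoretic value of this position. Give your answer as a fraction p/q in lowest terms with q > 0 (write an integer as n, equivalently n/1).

-2203/1024

Build value(s[:k]) for k = 1..13, string s = RED RED RED BLUE BLUE BLUE RED BLUE BLUE RED RED BLUE RED.
edge 1 of 13 (RED): { · | 0 } -> -1
edge 2 of 13 (RED): { · | -1 0 } -> -2
edge 3 of 13 (RED): { · | -2 -1 0 } -> -3
edge 4 of 13 (BLUE): { -3 | -2 -1 0 } -> -5/2
edge 5 of 13 (BLUE): { -3 -5/2 | -2 -1 0 } -> -9/4
edge 6 of 13 (BLUE): { -3 -5/2 -9/4 | -2 -1 0 } -> -17/8
edge 7 of 13 (RED): { -3 -5/2 -9/4 | -17/8 -2 -1 0 } -> -35/16
edge 8 of 13 (BLUE): { -3 -5/2 -9/4 -35/16 | -17/8 -2 -1 0 } -> -69/32
edge 9 of 13 (BLUE): { -3 -5/2 -9/4 -35/16 -69/32 | -17/8 -2 -1 0 } -> -137/64
edge 10 of 13 (RED): { -3 -5/2 -9/4 -35/16 -69/32 | -137/64 -17/8 -2 -1 0 } -> -275/128
edge 11 of 13 (RED): { -3 -5/2 -9/4 -35/16 -69/32 | -275/128 -137/64 -17/8 -2 -1 0 } -> -551/256
edge 12 of 13 (BLUE): { -3 -5/2 -9/4 -35/16 -69/32 -551/256 | -275/128 -137/64 -17/8 -2 -1 0 } -> -1101/512
edge 13 of 13 (RED): { -3 -5/2 -9/4 -35/16 -69/32 -551/256 | -1101/512 -275/128 -137/64 -17/8 -2 -1 0 } -> -2203/1024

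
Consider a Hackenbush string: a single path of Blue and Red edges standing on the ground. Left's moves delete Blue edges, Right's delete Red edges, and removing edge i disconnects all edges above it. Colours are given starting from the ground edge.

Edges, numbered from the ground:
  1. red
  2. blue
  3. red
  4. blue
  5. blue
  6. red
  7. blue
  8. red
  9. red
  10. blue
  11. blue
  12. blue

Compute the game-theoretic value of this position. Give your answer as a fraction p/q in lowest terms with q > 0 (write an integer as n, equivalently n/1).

-1201/2048

G(r) = {  | 0 } gives -1
G(rb) = { -1 | 0 } gives -1/2
G(rbr) = { -1 | -1/2; 0 } gives -3/4
G(rbrb) = { -1; -3/4 | -1/2; 0 } gives -5/8
G(rbrbb) = { -1; -3/4; -5/8 | -1/2; 0 } gives -9/16
G(rbrbbr) = { -1; -3/4; -5/8 | -9/16; -1/2; 0 } gives -19/32
G(rbrbbrb) = { -1; -3/4; -5/8; -19/32 | -9/16; -1/2; 0 } gives -37/64
G(rbrbbrbr) = { -1; -3/4; -5/8; -19/32 | -37/64; -9/16; -1/2; 0 } gives -75/128
G(rbrbbrbrr) = { -1; -3/4; -5/8; -19/32 | -75/128; -37/64; -9/16; -1/2; 0 } gives -151/256
G(rbrbbrbrrb) = { -1; -3/4; -5/8; -19/32; -151/256 | -75/128; -37/64; -9/16; -1/2; 0 } gives -301/512
G(rbrbbrbrrbb) = { -1; -3/4; -5/8; -19/32; -151/256; -301/512 | -75/128; -37/64; -9/16; -1/2; 0 } gives -601/1024
G(rbrbbrbrrbbb) = { -1; -3/4; -5/8; -19/32; -151/256; -301/512; -601/1024 | -75/128; -37/64; -9/16; -1/2; 0 } gives -1201/2048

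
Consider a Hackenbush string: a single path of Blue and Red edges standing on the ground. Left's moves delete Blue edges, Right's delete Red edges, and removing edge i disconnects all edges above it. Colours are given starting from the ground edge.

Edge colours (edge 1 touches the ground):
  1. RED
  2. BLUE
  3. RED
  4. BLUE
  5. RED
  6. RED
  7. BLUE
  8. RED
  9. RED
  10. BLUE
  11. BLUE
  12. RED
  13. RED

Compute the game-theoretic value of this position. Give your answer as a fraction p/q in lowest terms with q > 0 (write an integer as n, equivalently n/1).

v(R) = { none | 0 } — -1
v(RB) = { -1 | 0 } — -1/2
v(RBR) = { -1 | -1/2 0 } — -3/4
v(RBRB) = { -1 -3/4 | -1/2 0 } — -5/8
v(RBRBR) = { -1 -3/4 | -5/8 -1/2 0 } — -11/16
v(RBRBRR) = { -1 -3/4 | -11/16 -5/8 -1/2 0 } — -23/32
v(RBRBRRB) = { -1 -3/4 -23/32 | -11/16 -5/8 -1/2 0 } — -45/64
v(RBRBRRBR) = { -1 -3/4 -23/32 | -45/64 -11/16 -5/8 -1/2 0 } — -91/128
v(RBRBRRBRR) = { -1 -3/4 -23/32 | -91/128 -45/64 -11/16 -5/8 -1/2 0 } — -183/256
v(RBRBRRBRRB) = { -1 -3/4 -23/32 -183/256 | -91/128 -45/64 -11/16 -5/8 -1/2 0 } — -365/512
v(RBRBRRBRRBB) = { -1 -3/4 -23/32 -183/256 -365/512 | -91/128 -45/64 -11/16 -5/8 -1/2 0 } — -729/1024
v(RBRBRRBRRBBR) = { -1 -3/4 -23/32 -183/256 -365/512 | -729/1024 -91/128 -45/64 -11/16 -5/8 -1/2 0 } — -1459/2048
v(RBRBRRBRRBBRR) = { -1 -3/4 -23/32 -183/256 -365/512 | -1459/2048 -729/1024 -91/128 -45/64 -11/16 -5/8 -1/2 0 } — -2919/4096

-2919/4096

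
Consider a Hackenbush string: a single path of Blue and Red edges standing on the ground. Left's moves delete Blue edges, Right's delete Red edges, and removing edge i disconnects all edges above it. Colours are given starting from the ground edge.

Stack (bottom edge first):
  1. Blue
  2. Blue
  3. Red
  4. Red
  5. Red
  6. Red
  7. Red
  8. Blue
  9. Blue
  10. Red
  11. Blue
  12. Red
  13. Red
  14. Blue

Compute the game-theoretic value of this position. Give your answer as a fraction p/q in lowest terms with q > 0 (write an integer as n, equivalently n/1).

4307/4096

1 of 14 · B · max L 0 · min R +∞ ⇒ 1
2 of 14 · BB · max L 1 · min R +∞ ⇒ 2
3 of 14 · BBR · max L 1 · min R 2 ⇒ 3/2
4 of 14 · BBRR · max L 1 · min R 3/2 ⇒ 5/4
5 of 14 · BBRRR · max L 1 · min R 5/4 ⇒ 9/8
6 of 14 · BBRRRR · max L 1 · min R 9/8 ⇒ 17/16
7 of 14 · BBRRRRR · max L 1 · min R 17/16 ⇒ 33/32
8 of 14 · BBRRRRRB · max L 33/32 · min R 17/16 ⇒ 67/64
9 of 14 · BBRRRRRBB · max L 67/64 · min R 17/16 ⇒ 135/128
10 of 14 · BBRRRRRBBR · max L 67/64 · min R 135/128 ⇒ 269/256
11 of 14 · BBRRRRRBBRB · max L 269/256 · min R 135/128 ⇒ 539/512
12 of 14 · BBRRRRRBBRBR · max L 269/256 · min R 539/512 ⇒ 1077/1024
13 of 14 · BBRRRRRBBRBRR · max L 269/256 · min R 1077/1024 ⇒ 2153/2048
14 of 14 · BBRRRRRBBRBRRB · max L 2153/2048 · min R 1077/1024 ⇒ 4307/4096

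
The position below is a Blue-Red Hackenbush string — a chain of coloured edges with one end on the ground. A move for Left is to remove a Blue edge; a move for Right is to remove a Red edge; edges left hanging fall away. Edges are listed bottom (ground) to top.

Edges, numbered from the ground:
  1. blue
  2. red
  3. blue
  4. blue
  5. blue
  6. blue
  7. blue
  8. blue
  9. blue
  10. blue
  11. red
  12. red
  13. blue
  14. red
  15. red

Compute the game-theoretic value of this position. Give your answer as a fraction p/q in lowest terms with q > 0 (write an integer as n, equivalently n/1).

16329/16384

val_1 [b]  L=[0]  R=[(no moves)]  -> 1
val_2 [br]  L=[0]  R=[1]  -> 1/2
val_3 [brb]  L=[0 1/2]  R=[1]  -> 3/4
val_4 [brbb]  L=[0 1/2 3/4]  R=[1]  -> 7/8
val_5 [brbbb]  L=[0 1/2 3/4 7/8]  R=[1]  -> 15/16
val_6 [brbbbb]  L=[0 1/2 3/4 7/8 15/16]  R=[1]  -> 31/32
val_7 [brbbbbb]  L=[0 1/2 3/4 7/8 15/16 31/32]  R=[1]  -> 63/64
val_8 [brbbbbbb]  L=[0 1/2 3/4 7/8 15/16 31/32 63/64]  R=[1]  -> 127/128
val_9 [brbbbbbbb]  L=[0 1/2 3/4 7/8 15/16 31/32 63/64 127/128]  R=[1]  -> 255/256
val_10 [brbbbbbbbb]  L=[0 1/2 3/4 7/8 15/16 31/32 63/64 127/128 255/256]  R=[1]  -> 511/512
val_11 [brbbbbbbbbr]  L=[0 1/2 3/4 7/8 15/16 31/32 63/64 127/128 255/256]  R=[511/512 1]  -> 1021/1024
val_12 [brbbbbbbbbrr]  L=[0 1/2 3/4 7/8 15/16 31/32 63/64 127/128 255/256]  R=[1021/1024 511/512 1]  -> 2041/2048
val_13 [brbbbbbbbbrrb]  L=[0 1/2 3/4 7/8 15/16 31/32 63/64 127/128 255/256 2041/2048]  R=[1021/1024 511/512 1]  -> 4083/4096
val_14 [brbbbbbbbbrrbr]  L=[0 1/2 3/4 7/8 15/16 31/32 63/64 127/128 255/256 2041/2048]  R=[4083/4096 1021/1024 511/512 1]  -> 8165/8192
val_15 [brbbbbbbbbrrbrr]  L=[0 1/2 3/4 7/8 15/16 31/32 63/64 127/128 255/256 2041/2048]  R=[8165/8192 4083/4096 1021/1024 511/512 1]  -> 16329/16384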